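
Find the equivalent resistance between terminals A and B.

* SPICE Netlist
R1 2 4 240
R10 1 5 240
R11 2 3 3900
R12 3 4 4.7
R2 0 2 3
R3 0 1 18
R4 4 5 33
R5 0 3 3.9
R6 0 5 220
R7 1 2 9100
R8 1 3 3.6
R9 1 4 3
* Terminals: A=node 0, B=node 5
The network is not a plain series/parallel combination. Inject a 1 A test current into terminal A (node 0) and return it from terminal B (node 5); then R_eq = V_A / (1 A).
Nodal analysis, taking node 5 as the 0 V reference.
Current source I_test pushes 1 A into node 0 and draws it out of node 5.
KCL at each unknown node (sum of currents leaving = 0; resistances in Ω):
  Node 0: (V_0 - V_2)/3 + (V_0 - V_1)/18 + (V_0 - V_3)/3.9 + (V_0 - 0)/220 - 1 = 0
  Node 1: (V_1 - V_0)/18 + (V_1 - V_2)/9100 + (V_1 - V_3)/3.6 + (V_1 - V_4)/3 + (V_1 - 0)/240 = 0
  Node 2: (V_2 - V_0)/3 + (V_2 - V_1)/9100 + (V_2 - V_4)/240 + (V_2 - V_3)/3900 = 0
  Node 3: (V_3 - V_0)/3.9 + (V_3 - V_1)/3.6 + (V_3 - V_2)/3900 + (V_3 - V_4)/4.7 = 0
  Node 4: (V_4 - V_1)/3 + (V_4 - V_2)/240 + (V_4 - V_3)/4.7 + (V_4 - 0)/33 = 0
Collecting terms (coefficients in siemens):
  0.6498·V_0 - 0.05556·V_1 - 0.3333·V_2 - 0.2564·V_3 = 1
  0.6709·V_1 - 0.05556·V_0 - 0.0001099·V_2 - 0.2778·V_3 - 0.3333·V_4 = 0
  0.3379·V_2 - 0.3333·V_0 - 0.0001099·V_1 - 0.0002564·V_3 - 0.004167·V_4 = 0
  0.7472·V_3 - 0.2564·V_0 - 0.2778·V_1 - 0.0002564·V_2 - 0.2128·V_4 = 0
  0.5806·V_4 - 0.3333·V_1 - 0.004167·V_2 - 0.2128·V_3 = 0
Solving these 5 simultaneous equations (Gaussian elimination) gives:
  V_0 = 29.46 V, V_1 = 26.01 V, V_2 = 29.4 V, V_3 = 26.91 V
  V_4 = 25 V
R_eq = V_0 / 1 A = 29.46 Ω

Final answer: 29.46 Ω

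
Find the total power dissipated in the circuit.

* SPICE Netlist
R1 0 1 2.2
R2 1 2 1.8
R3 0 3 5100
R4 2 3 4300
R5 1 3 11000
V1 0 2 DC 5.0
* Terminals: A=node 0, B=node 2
Nodal analysis, taking node 2 as the 0 V reference.
Source V1 fixes V_0 = 5 V.
KCL at each unknown node (sum of currents leaving = 0; resistances in Ω):
  Node 1: (V_1 - 5)/2.2 + (V_1 - 0)/1.8 + (V_1 - V_3)/11000 = 0
  Node 3: (V_3 - 5)/5100 + (V_3 - 0)/4300 + (V_3 - V_1)/11000 = 0
Collecting terms (coefficients in siemens):
  1.01·V_1 - 0.00009091·V_3 = 2.273
  0.0005195·V_3 - 0.00009091·V_1 = 0.0009804
Determinant D = (1.01)(0.0005195) - (-0.00009091)(-0.00009091) = 0.0005248
V_1 = [(2.273)(0.0005195) - (-0.00009091)(0.0009804)]/D = 2.25 V
V_3 = [(1.01)(0.0009804) - (2.273)(-0.00009091)]/D = 2.281 V
Power in each resistor, P = (ΔV)²/R:
  P_R1 = (5 - 2.25)²/2.2 = 3.437 W
  P_R2 = (2.25 - 0)²/1.8 = 2.813 W
  P_R3 = (5 - 2.281)²/5100 = 0.00145 W
  P_R4 = (0 - 2.281)²/4300 = 0.00121 W
  P_R5 = (2.25 - 2.281)²/11000 = 0.00000008577 W
P_total = P_R1 + P_R2 + P_R3 + P_R4 + P_R5 = 6.253 W

Final answer: 6.253 W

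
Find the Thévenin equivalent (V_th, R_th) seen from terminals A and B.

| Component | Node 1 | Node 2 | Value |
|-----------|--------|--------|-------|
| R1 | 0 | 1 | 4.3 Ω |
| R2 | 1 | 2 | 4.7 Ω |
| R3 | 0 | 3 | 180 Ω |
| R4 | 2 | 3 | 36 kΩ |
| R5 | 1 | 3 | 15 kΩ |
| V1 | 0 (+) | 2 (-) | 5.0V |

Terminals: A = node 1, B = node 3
Step 1 — V_th is the open-circuit voltage V_A - V_B (nothing connected across the terminals).
Nodal analysis, taking node 2 as the 0 V reference.
Source V1 fixes V_0 = 5 V.
KCL at each unknown node (sum of currents leaving = 0; resistances in Ω):
  Node 1: (V_1 - 5)/4.3 + (V_1 - 0)/4.7 + (V_1 - V_3)/15000 = 0
  Node 3: (V_3 - 5)/180 + (V_3 - 0)/36000 + (V_3 - V_1)/15000 = 0
Collecting terms (coefficients in siemens):
  0.4454·V_1 - 0.00006667·V_3 = 1.163
  0.00565·V_3 - 0.00006667·V_1 = 0.02778
Determinant D = (0.4454)(0.00565) - (-0.00006667)(-0.00006667) = 0.002516
V_1 = [(1.163)(0.00565) - (-0.00006667)(0.02778)]/D = 2.611 V
V_3 = [(0.4454)(0.02778) - (1.163)(-0.00006667)]/D = 4.947 V
V_th = V_1 - V_3 = 2.611 - 4.947 = -2.336 V
Step 2 — R_th: zero the source — replace V1 by a short circuit (node 2 merges into node 0) — and find the resistance seen between A (node 1) and B (node 3).
Reduce the network between node 1 (A) and node 3 (B) by series/parallel combination:
  Rp1 = R1 ‖ R2 (parallel, both between nodes 0 and 1) = 1/(1/4.3 + 1/4.7) = 2.246 Ω
  Rp2 = R3 ‖ R4 (parallel, both between nodes 0 and 3) = 1/(1/180 + 1/36000) = 179.1 Ω
  Rs1 = Rp1 + Rp2 (series, joined only at node 0) = 2.246 + 179.1 = 181.4 Ω
  Rp3 = R5 ‖ Rs1 (parallel, both between nodes 1 and 3) = 1/(1/15000 + 1/181.4) = 179.2 Ω
R_th = 179.2 Ω

Final answer: V_th = -2.336 V, R_th = 179.2 Ω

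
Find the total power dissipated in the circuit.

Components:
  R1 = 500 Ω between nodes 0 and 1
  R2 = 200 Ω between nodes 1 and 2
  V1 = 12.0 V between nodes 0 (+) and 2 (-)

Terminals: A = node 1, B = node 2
Nodal analysis, taking node 2 as the 0 V reference.
Source V1 fixes V_0 = 12 V.
KCL at each unknown node (sum of currents leaving = 0; resistances in Ω):
  Node 1: (V_1 - 12)/500 + (V_1 - 0)/200 = 0
Collecting terms: 0.007 × V_1 = 0.024  =>  V_1 = 3.429 V
Power in each resistor, P = (ΔV)²/R:
  P_R1 = (12 - 3.429)²/500 = 0.1469 W
  P_R2 = (3.429 - 0)²/200 = 0.05878 W
P_total = P_R1 + P_R2 = 0.2057 W

Final answer: 0.2057 W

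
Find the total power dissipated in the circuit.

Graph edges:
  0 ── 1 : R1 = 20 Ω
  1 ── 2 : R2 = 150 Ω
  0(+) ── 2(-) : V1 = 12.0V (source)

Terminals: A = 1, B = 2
Nodal analysis, taking node 2 as the 0 V reference.
Source V1 fixes V_0 = 12 V.
KCL at each unknown node (sum of currents leaving = 0; resistances in Ω):
  Node 1: (V_1 - 12)/20 + (V_1 - 0)/150 = 0
Collecting terms: 0.05667 × V_1 = 0.6  =>  V_1 = 10.59 V
Power in each resistor, P = (ΔV)²/R:
  P_R1 = (12 - 10.59)²/20 = 0.09965 W
  P_R2 = (10.59 - 0)²/150 = 0.7474 W
P_total = P_R1 + P_R2 = 0.8471 W

Final answer: 0.8471 W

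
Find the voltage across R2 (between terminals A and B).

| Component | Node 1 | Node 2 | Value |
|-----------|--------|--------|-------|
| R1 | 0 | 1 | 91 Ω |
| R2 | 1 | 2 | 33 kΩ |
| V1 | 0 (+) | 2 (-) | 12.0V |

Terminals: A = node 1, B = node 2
R1 and R2 are in series across V1 (node 0 → node 1 → node 2), and the output A–B is taken across R2, so this is a voltage divider.
Series current: I = V1/(R1 + R2) = 12/(91 + 33000) = 12/33090 = 0.0003626 A
V_R2 = I × R2 = V1 × R2/(R1 + R2) = 12 × 33000/33090 = 11.97 V

Final answer: 11.97 V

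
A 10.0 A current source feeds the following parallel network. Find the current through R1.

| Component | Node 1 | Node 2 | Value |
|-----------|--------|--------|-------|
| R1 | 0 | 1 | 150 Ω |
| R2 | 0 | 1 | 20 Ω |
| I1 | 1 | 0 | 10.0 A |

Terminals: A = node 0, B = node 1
All resistors sit directly between nodes 0 and 1, so they are in parallel and share one voltage V; the full source current 10 A splits among them.
1/R_par = 1/150 + 1/20 = 0.05667 S  =>  R_par = 17.65 Ω
V = I × R_par = 10 × 17.65 = 176.5 V
I_R1 = V/R1 = 176.5/150 = 1.176 A

Final answer: 1.176 A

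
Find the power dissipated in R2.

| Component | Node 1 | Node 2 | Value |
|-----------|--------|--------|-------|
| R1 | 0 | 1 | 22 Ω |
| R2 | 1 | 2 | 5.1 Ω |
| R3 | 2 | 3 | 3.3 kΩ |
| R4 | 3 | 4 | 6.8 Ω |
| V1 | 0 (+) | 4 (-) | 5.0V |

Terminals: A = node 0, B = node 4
Nodal analysis, taking node 4 as the 0 V reference.
Source V1 fixes V_0 = 5 V.
KCL at each unknown node (sum of currents leaving = 0; resistances in Ω):
  Node 1: (V_1 - 5)/22 + (V_1 - V_2)/5.1 = 0
  Node 2: (V_2 - V_1)/5.1 + (V_2 - V_3)/3300 = 0
  Node 3: (V_3 - V_2)/3300 + (V_3 - 0)/6.8 = 0
Collecting terms (coefficients in siemens):
  0.2415·V_1 - 0.1961·V_2 = 0.2273
  0.1964·V_2 - 0.1961·V_1 - 0.000303·V_3 = 0
  0.1474·V_3 - 0.000303·V_2 = 0
Solving these 3 simultaneous equations (Gaussian elimination) gives:
  V_1 = 4.967 V, V_2 = 4.959 V, V_3 = 0.0102 V
I_R2 = (V_1 - V_2)/R2 = (4.967 - 4.959)/5.1 = 0.0015 A
P_R2 = I_R2² × R2 = (0.0015)² × 5.1 = 0.00001147 W

Final answer: 1.147e-05 W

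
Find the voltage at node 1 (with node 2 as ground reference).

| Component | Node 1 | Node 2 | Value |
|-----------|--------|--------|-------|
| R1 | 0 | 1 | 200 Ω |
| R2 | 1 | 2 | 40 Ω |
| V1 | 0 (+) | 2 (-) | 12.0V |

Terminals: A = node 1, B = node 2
Nodal analysis, taking node 2 as the 0 V reference.
Source V1 fixes V_0 = 12 V.
KCL at each unknown node (sum of currents leaving = 0; resistances in Ω):
  Node 1: (V_1 - 12)/200 + (V_1 - 0)/40 = 0
Collecting terms: 0.03 × V_1 = 0.06  =>  V_1 = 2 V
The requested potential is V_1 = 2 V.

Final answer: V_1 = 2 V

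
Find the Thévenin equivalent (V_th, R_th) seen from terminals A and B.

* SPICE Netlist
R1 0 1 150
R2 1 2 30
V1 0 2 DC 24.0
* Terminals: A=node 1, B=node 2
Step 1 — V_th is the open-circuit voltage V_A - V_B (nothing connected across the terminals).
Nodal analysis, taking node 2 as the 0 V reference.
Source V1 fixes V_0 = 24 V.
KCL at each unknown node (sum of currents leaving = 0; resistances in Ω):
  Node 1: (V_1 - 24)/150 + (V_1 - 0)/30 = 0
Collecting terms: 0.04 × V_1 = 0.16  =>  V_1 = 4 V
V_th = V_1 - V_2 = 4 - 0 = 4 V
Step 2 — R_th: zero the source — replace V1 by a short circuit (node 2 merges into node 0) — and find the resistance seen between A (node 1) and B (node 0).
Reduce the network between node 1 (A) and node 0 (B) by series/parallel combination:
  Rp1 = R1 ‖ R2 (parallel, both between nodes 0 and 1) = 1/(1/150 + 1/30) = 25 Ω
R_th = 25 Ω

Final answer: V_th = 4 V, R_th = 25 Ω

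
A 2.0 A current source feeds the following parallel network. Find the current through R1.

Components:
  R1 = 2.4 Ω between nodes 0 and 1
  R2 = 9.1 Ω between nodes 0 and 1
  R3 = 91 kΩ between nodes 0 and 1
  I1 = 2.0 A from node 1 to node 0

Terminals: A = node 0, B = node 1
All resistors sit directly between nodes 0 and 1, so they are in parallel and share one voltage V; the full source current 2 A splits among them.
1/R_par = 1/2.4 + 1/9.1 + 1/91000 = 0.5266 S  =>  R_par = 1.899 Ω
V = I × R_par = 2 × 1.899 = 3.798 V
I_R1 = V/R1 = 3.798/2.4 = 1.583 A

Final answer: 1.583 A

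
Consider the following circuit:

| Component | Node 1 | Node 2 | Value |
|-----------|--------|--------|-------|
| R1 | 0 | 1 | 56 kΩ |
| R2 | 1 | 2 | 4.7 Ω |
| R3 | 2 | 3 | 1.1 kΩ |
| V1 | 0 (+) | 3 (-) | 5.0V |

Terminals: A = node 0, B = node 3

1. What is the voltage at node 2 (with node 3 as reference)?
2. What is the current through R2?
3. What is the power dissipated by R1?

Nodal analysis, taking node 3 as the 0 V reference.
Source V1 fixes V_0 = 5 V.
KCL at each unknown node (sum of currents leaving = 0; resistances in Ω):
  Node 1: (V_1 - 5)/56000 + (V_1 - V_2)/4.7 = 0
  Node 2: (V_2 - V_1)/4.7 + (V_2 - 0)/1100 = 0
Collecting terms (coefficients in siemens):
  0.2128·V_1 - 0.2128·V_2 = 0.00008929
  0.2137·V_2 - 0.2128·V_1 = 0
Determinant D = (0.2128)(0.2137) - (-0.2128)(-0.2128) = 0.0001972
V_1 = [(0.00008929)(0.2137) - (-0.2128)(0)]/D = 0.09673 V
V_2 = [(0.2128)(0) - (0.00008929)(-0.2128)]/D = 0.09631 V
Part 1:
  Read off the nodal solution: V_2 = 0.09631 V
Part 2:
  I_R2 = (V_1 - V_2)/R2 = (0.09673 - 0.09631)/4.7 = 0.00008756 A
  Magnitude: I_R2 = 0.00008756 A
Part 3:
  I_R1 = (V_0 - V_1)/R1 = (5 - 0.09673)/56000 = 0.00008756 A
  P_R1 = I_R1² × R1 = (0.00008756)² × 56000 = 0.0004293 W

Final answers:
1. V_2 = 0.09631 V
2. I_R2 = 8.756e-05 A
3. P_R1 = 0.0004293 W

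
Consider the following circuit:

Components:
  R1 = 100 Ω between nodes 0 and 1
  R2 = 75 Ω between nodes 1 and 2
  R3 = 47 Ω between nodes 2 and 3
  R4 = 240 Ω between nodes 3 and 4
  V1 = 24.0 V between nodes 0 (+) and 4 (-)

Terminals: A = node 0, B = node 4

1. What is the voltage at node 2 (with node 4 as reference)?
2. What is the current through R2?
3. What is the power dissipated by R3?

Nodal analysis, taking node 4 as the 0 V reference.
Source V1 fixes V_0 = 24 V.
KCL at each unknown node (sum of currents leaving = 0; resistances in Ω):
  Node 1: (V_1 - 24)/100 + (V_1 - V_2)/75 = 0
  Node 2: (V_2 - V_1)/75 + (V_2 - V_3)/47 = 0
  Node 3: (V_3 - V_2)/47 + (V_3 - 0)/240 = 0
Collecting terms (coefficients in siemens):
  0.02333·V_1 - 0.01333·V_2 = 0.24
  0.03461·V_2 - 0.01333·V_1 - 0.02128·V_3 = 0
  0.02544·V_3 - 0.02128·V_2 = 0
Solving these 3 simultaneous equations (Gaussian elimination) gives:
  V_1 = 18.81 V, V_2 = 14.91 V, V_3 = 12.47 V
Part 1:
  Read off the nodal solution: V_2 = 14.91 V
Part 2:
  I_R2 = (V_1 - V_2)/R2 = (18.81 - 14.91)/75 = 0.05195 A
  Magnitude: I_R2 = 0.05195 A
Part 3:
  I_R3 = (V_2 - V_3)/R3 = (14.91 - 12.47)/47 = 0.05195 A
  P_R3 = I_R3² × R3 = (0.05195)² × 47 = 0.1268 W

Final answers:
1. V_2 = 14.91 V
2. I_R2 = 0.05195 A
3. P_R3 = 0.1268 W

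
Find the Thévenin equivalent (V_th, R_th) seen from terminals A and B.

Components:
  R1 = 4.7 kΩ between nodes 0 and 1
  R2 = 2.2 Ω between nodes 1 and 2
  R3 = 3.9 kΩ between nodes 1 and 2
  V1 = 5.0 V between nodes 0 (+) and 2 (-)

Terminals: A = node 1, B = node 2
Step 1 — V_th is the open-circuit voltage V_A - V_B (nothing connected across the terminals).
Nodal analysis, taking node 2 as the 0 V reference.
Source V1 fixes V_0 = 5 V.
KCL at each unknown node (sum of currents leaving = 0; resistances in Ω):
  Node 1: (V_1 - 5)/4700 + (V_1 - 0)/2.2 + (V_1 - 0)/3900 = 0
Collecting terms: 0.455 × V_1 = 0.001064  =>  V_1 = 0.002338 V
V_th = V_1 - V_2 = 0.002338 - 0 = 0.002338 V
Step 2 — R_th: zero the source — replace V1 by a short circuit (node 2 merges into node 0) — and find the resistance seen between A (node 1) and B (node 0).
Reduce the network between node 1 (A) and node 0 (B) by series/parallel combination:
  Rp1 = R1 ‖ R2 ‖ R3 (parallel, all between nodes 0 and 1) = 1/(1/4700 + 1/2.2 + 1/3900) = 2.198 Ω
R_th = 2.198 Ω

Final answer: V_th = 0.002338 V, R_th = 2.198 Ω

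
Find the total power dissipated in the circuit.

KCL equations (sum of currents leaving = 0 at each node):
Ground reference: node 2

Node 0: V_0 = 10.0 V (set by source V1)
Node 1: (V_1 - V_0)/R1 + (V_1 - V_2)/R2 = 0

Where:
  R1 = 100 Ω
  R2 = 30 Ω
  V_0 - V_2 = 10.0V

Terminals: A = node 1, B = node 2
Nodal analysis, taking node 2 as the 0 V reference.
Source V1 fixes V_0 = 10 V.
KCL at each unknown node (sum of currents leaving = 0; resistances in Ω):
  Node 1: (V_1 - 10)/100 + (V_1 - 0)/30 = 0
Collecting terms: 0.04333 × V_1 = 0.1  =>  V_1 = 2.308 V
Power in each resistor, P = (ΔV)²/R:
  P_R1 = (10 - 2.308)²/100 = 0.5917 W
  P_R2 = (2.308 - 0)²/30 = 0.1775 W
P_total = P_R1 + P_R2 = 0.7692 W

Final answer: 0.7692 W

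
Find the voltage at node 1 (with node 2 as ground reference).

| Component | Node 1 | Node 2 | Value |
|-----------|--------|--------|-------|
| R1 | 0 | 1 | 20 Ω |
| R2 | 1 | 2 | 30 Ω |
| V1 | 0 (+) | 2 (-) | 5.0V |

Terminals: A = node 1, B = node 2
Nodal analysis, taking node 2 as the 0 V reference.
Source V1 fixes V_0 = 5 V.
KCL at each unknown node (sum of currents leaving = 0; resistances in Ω):
  Node 1: (V_1 - 5)/20 + (V_1 - 0)/30 = 0
Collecting terms: 0.08333 × V_1 = 0.25  =>  V_1 = 3 V
The requested potential is V_1 = 3 V.

Final answer: V_1 = 3 V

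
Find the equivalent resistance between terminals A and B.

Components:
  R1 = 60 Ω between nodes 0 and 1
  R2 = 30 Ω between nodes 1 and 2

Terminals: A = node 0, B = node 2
Reduce the network between node 0 (A) and node 2 (B) by series/parallel combination:
  Rs1 = R1 + R2 (series, joined only at node 1) = 60 + 30 = 90 Ω
R_eq = 90 Ω

Final answer: 90 Ω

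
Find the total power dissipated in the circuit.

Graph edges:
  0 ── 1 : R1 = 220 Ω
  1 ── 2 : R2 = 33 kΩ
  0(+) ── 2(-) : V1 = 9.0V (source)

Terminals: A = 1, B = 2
Nodal analysis, taking node 2 as the 0 V reference.
Source V1 fixes V_0 = 9 V.
KCL at each unknown node (sum of currents leaving = 0; resistances in Ω):
  Node 1: (V_1 - 9)/220 + (V_1 - 0)/33000 = 0
Collecting terms: 0.004576 × V_1 = 0.04091  =>  V_1 = 8.94 V
Power in each resistor, P = (ΔV)²/R:
  P_R1 = (9 - 8.94)²/220 = 0.00001615 W
  P_R2 = (8.94 - 0)²/33000 = 0.002422 W
P_total = P_R1 + P_R2 = 0.002438 W

Final answer: 0.002438 W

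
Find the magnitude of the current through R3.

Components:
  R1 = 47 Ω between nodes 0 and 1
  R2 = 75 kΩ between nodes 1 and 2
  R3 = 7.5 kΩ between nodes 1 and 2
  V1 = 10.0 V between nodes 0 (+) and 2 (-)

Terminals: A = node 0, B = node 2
Nodal analysis, taking node 2 as the 0 V reference.
Source V1 fixes V_0 = 10 V.
KCL at each unknown node (sum of currents leaving = 0; resistances in Ω):
  Node 1: (V_1 - 10)/47 + (V_1 - 0)/75000 + (V_1 - 0)/7500 = 0
Collecting terms: 0.02142 × V_1 = 0.2128  =>  V_1 = 9.932 V
I_R3 = (V_1 - V_2)/R3 = (9.932 - 0)/7500 = 0.001324 A
|I_R3| = 0.001324 A

Final answer: |I_R3| = 0.001324 A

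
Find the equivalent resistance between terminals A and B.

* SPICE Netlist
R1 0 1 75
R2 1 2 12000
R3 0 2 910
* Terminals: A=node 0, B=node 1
Reduce the network between node 0 (A) and node 1 (B) by series/parallel combination:
  Rs1 = R3 + R2 (series, joined only at node 2) = 910 + 12000 = 12910 Ω
  Rp1 = R1 ‖ Rs1 (parallel, both between nodes 0 and 1) = 1/(1/75 + 1/12910) = 74.57 Ω
R_eq = 74.57 Ω

Final answer: 74.57 Ω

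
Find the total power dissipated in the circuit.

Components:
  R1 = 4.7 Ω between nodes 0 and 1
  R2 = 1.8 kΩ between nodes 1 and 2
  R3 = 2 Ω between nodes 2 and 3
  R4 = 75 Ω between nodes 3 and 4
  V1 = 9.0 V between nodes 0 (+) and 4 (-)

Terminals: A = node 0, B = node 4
Nodal analysis, taking node 4 as the 0 V reference.
Source V1 fixes V_0 = 9 V.
KCL at each unknown node (sum of currents leaving = 0; resistances in Ω):
  Node 1: (V_1 - 9)/4.7 + (V_1 - V_2)/1800 = 0
  Node 2: (V_2 - V_1)/1800 + (V_2 - V_3)/2 = 0
  Node 3: (V_3 - V_2)/2 + (V_3 - 0)/75 = 0
Collecting terms (coefficients in siemens):
  0.2133·V_1 - 0.0005556·V_2 = 1.915
  0.5006·V_2 - 0.0005556·V_1 - 0.5·V_3 = 0
  0.5133·V_3 - 0.5·V_2 = 0
Solving these 3 simultaneous equations (Gaussian elimination) gives:
  V_1 = 8.978 V, V_2 = 0.3683 V, V_3 = 0.3587 V
Power in each resistor, P = (ΔV)²/R:
  P_R1 = (9 - 8.978)²/4.7 = 0.0001075 W
  P_R2 = (8.978 - 0.3683)²/1800 = 0.04118 W
  P_R3 = (0.3683 - 0.3587)²/2 = 0.00004575 W
  P_R4 = (0.3587 - 0)²/75 = 0.001716 W
P_total = P_R1 + P_R2 + P_R3 + P_R4 = 0.04305 W

Final answer: 0.04305 W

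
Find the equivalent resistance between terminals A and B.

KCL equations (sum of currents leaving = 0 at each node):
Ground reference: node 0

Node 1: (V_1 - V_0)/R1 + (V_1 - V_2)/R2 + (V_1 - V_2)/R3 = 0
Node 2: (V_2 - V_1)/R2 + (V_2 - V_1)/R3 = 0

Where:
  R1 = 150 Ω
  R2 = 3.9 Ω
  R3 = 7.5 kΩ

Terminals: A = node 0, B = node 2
Reduce the network between node 0 (A) and node 2 (B) by series/parallel combination:
  Rp1 = R2 ‖ R3 (parallel, both between nodes 1 and 2) = 1/(1/3.9 + 1/7500) = 3.898 Ω
  Rs1 = R1 + Rp1 (series, joined only at node 1) = 150 + 3.898 = 153.9 Ω
R_eq = 153.9 Ω

Final answer: 153.9 Ω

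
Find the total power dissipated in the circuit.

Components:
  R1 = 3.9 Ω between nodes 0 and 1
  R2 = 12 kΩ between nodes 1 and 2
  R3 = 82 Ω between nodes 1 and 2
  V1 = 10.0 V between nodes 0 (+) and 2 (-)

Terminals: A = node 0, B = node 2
Nodal analysis, taking node 2 as the 0 V reference.
Source V1 fixes V_0 = 10 V.
KCL at each unknown node (sum of currents leaving = 0; resistances in Ω):
  Node 1: (V_1 - 10)/3.9 + (V_1 - 0)/12000 + (V_1 - 0)/82 = 0
Collecting terms: 0.2687 × V_1 = 2.564  =>  V_1 = 9.543 V
Power in each resistor, P = (ΔV)²/R:
  P_R1 = (10 - 9.543)²/3.9 = 0.05355 W
  P_R2 = (9.543 - 0)²/12000 = 0.007589 W
  P_R3 = (9.543 - 0)²/82 = 1.111 W
P_total = P_R1 + P_R2 + P_R3 = 1.172 W

Final answer: 1.172 W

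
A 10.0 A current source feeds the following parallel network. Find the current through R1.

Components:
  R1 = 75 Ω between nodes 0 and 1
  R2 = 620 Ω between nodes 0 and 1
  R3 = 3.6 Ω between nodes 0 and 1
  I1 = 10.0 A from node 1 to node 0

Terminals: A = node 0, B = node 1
All resistors sit directly between nodes 0 and 1, so they are in parallel and share one voltage V; the full source current 10 A splits among them.
1/R_par = 1/75 + 1/620 + 1/3.6 = 0.2927 S  =>  R_par = 3.416 Ω
V = I × R_par = 10 × 3.416 = 34.16 V
I_R1 = V/R1 = 34.16/75 = 0.4555 A

Final answer: 0.4555 A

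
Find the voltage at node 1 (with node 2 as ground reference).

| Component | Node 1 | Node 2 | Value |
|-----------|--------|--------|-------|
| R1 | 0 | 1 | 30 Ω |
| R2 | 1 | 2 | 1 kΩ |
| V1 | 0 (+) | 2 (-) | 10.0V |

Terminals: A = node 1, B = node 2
Nodal analysis, taking node 2 as the 0 V reference.
Source V1 fixes V_0 = 10 V.
KCL at each unknown node (sum of currents leaving = 0; resistances in Ω):
  Node 1: (V_1 - 10)/30 + (V_1 - 0)/1000 = 0
Collecting terms: 0.03433 × V_1 = 0.3333  =>  V_1 = 9.709 V
The requested potential is V_1 = 9.709 V.

Final answer: V_1 = 9.709 V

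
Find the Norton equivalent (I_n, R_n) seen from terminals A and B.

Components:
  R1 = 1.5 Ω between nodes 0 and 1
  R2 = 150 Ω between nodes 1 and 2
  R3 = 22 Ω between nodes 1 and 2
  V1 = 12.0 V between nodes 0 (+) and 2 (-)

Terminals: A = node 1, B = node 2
Find the Thévenin equivalent first; then I_n = V_th/R_th and R_n = R_th.
Step 1 — V_th is the open-circuit voltage V_A - V_B (nothing connected across the terminals).
Nodal analysis, taking node 2 as the 0 V reference.
Source V1 fixes V_0 = 12 V.
KCL at each unknown node (sum of currents leaving = 0; resistances in Ω):
  Node 1: (V_1 - 12)/1.5 + (V_1 - 0)/150 + (V_1 - 0)/22 = 0
Collecting terms: 0.7188 × V_1 = 8  =>  V_1 = 11.13 V
V_th = V_1 - V_2 = 11.13 - 0 = 11.13 V
Step 2 — R_th: zero the source — replace V1 by a short circuit (node 2 merges into node 0) — and find the resistance seen between A (node 1) and B (node 0).
Reduce the network between node 1 (A) and node 0 (B) by series/parallel combination:
  Rp1 = R1 ‖ R2 ‖ R3 (parallel, all between nodes 0 and 1) = 1/(1/1.5 + 1/150 + 1/22) = 1.391 Ω
R_th = 1.391 Ω
I_n = V_th/R_th = 11.13/1.391 = 8 A, and R_n = R_th = 1.391 Ω

Final answer: I_n = 8 A, R_n = 1.391 Ω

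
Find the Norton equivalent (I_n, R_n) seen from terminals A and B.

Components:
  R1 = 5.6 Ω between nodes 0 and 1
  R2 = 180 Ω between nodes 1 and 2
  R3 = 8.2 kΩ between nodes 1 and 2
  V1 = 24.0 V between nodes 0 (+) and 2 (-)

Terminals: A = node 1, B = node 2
Find the Thévenin equivalent first; then I_n = V_th/R_th and R_n = R_th.
Step 1 — V_th is the open-circuit voltage V_A - V_B (nothing connected across the terminals).
Nodal analysis, taking node 2 as the 0 V reference.
Source V1 fixes V_0 = 24 V.
KCL at each unknown node (sum of currents leaving = 0; resistances in Ω):
  Node 1: (V_1 - 24)/5.6 + (V_1 - 0)/180 + (V_1 - 0)/8200 = 0
Collecting terms: 0.1842 × V_1 = 4.286  =>  V_1 = 23.26 V
V_th = V_1 - V_2 = 23.26 - 0 = 23.26 V
Step 2 — R_th: zero the source — replace V1 by a short circuit (node 2 merges into node 0) — and find the resistance seen between A (node 1) and B (node 0).
Reduce the network between node 1 (A) and node 0 (B) by series/parallel combination:
  Rp1 = R1 ‖ R2 ‖ R3 (parallel, all between nodes 0 and 1) = 1/(1/5.6 + 1/180 + 1/8200) = 5.427 Ω
R_th = 5.427 Ω
I_n = V_th/R_th = 23.26/5.427 = 4.286 A, and R_n = R_th = 5.427 Ω

Final answer: I_n = 4.286 A, R_n = 5.427 Ω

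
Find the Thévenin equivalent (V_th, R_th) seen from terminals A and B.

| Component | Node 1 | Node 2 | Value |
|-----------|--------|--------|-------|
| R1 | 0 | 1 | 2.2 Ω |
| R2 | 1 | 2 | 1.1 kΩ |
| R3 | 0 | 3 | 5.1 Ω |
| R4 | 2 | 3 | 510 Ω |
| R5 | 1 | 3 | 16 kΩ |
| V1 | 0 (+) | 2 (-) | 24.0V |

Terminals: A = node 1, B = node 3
Step 1 — V_th is the open-circuit voltage V_A - V_B (nothing connected across the terminals).
Nodal analysis, taking node 2 as the 0 V reference.
Source V1 fixes V_0 = 24 V.
KCL at each unknown node (sum of currents leaving = 0; resistances in Ω):
  Node 1: (V_1 - 24)/2.2 + (V_1 - 0)/1100 + (V_1 - V_3)/16000 = 0
  Node 3: (V_3 - 24)/5.1 + (V_3 - 0)/510 + (V_3 - V_1)/16000 = 0
Collecting terms (coefficients in siemens):
  0.4555·V_1 - 0.0000625·V_3 = 10.91
  0.1981·V_3 - 0.0000625·V_1 = 4.706
Determinant D = (0.4555)(0.1981) - (-0.0000625)(-0.0000625) = 0.09024
V_1 = [(10.91)(0.1981) - (-0.0000625)(4.706)]/D = 23.95 V
V_3 = [(0.4555)(4.706) - (10.91)(-0.0000625)]/D = 23.76 V
V_th = V_1 - V_3 = 23.95 - 23.76 = 0.1896 V
Step 2 — R_th: zero the source — replace V1 by a short circuit (node 2 merges into node 0) — and find the resistance seen between A (node 1) and B (node 3).
Reduce the network between node 1 (A) and node 3 (B) by series/parallel combination:
  Rp1 = R1 ‖ R2 (parallel, both between nodes 0 and 1) = 1/(1/2.2 + 1/1100) = 2.196 Ω
  Rp2 = R3 ‖ R4 (parallel, both between nodes 0 and 3) = 1/(1/5.1 + 1/510) = 5.05 Ω
  Rs1 = Rp1 + Rp2 (series, joined only at node 0) = 2.196 + 5.05 = 7.245 Ω
  Rp3 = R5 ‖ Rs1 (parallel, both between nodes 1 and 3) = 1/(1/16000 + 1/7.245) = 7.242 Ω
R_th = 7.242 Ω

Final answer: V_th = 0.1896 V, R_th = 7.242 Ω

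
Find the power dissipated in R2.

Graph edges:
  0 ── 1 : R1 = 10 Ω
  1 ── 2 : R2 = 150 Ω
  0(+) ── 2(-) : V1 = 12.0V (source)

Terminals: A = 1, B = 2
Nodal analysis, taking node 2 as the 0 V reference.
Source V1 fixes V_0 = 12 V.
KCL at each unknown node (sum of currents leaving = 0; resistances in Ω):
  Node 1: (V_1 - 12)/10 + (V_1 - 0)/150 = 0
Collecting terms: 0.1067 × V_1 = 1.2  =>  V_1 = 11.25 V
I_R2 = (V_1 - V_2)/R2 = (11.25 - 0)/150 = 0.075 A
P_R2 = I_R2² × R2 = (0.075)² × 150 = 0.8438 W

Final answer: 0.8438 W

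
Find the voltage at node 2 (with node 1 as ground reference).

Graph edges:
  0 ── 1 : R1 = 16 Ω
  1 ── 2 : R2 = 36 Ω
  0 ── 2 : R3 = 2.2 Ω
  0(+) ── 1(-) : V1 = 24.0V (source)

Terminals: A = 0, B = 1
Nodal analysis, taking node 1 as the 0 V reference.
Source V1 fixes V_0 = 24 V.
KCL at each unknown node (sum of currents leaving = 0; resistances in Ω):
  Node 2: (V_2 - 0)/36 + (V_2 - 24)/2.2 = 0
Collecting terms: 0.4823 × V_2 = 10.91  =>  V_2 = 22.62 V
The requested potential is V_2 = 22.62 V.

Final answer: V_2 = 22.62 V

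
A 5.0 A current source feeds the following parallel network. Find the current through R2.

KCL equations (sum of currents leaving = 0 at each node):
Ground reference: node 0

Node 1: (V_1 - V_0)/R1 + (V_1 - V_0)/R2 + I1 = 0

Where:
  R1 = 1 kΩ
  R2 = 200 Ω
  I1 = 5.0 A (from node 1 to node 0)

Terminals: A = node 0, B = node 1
All resistors sit directly between nodes 0 and 1, so they are in parallel and share one voltage V; the full source current 5 A splits among them.
1/R_par = 1/1000 + 1/200 = 0.006 S  =>  R_par = 166.7 Ω
V = I × R_par = 5 × 166.7 = 833.3 V
I_R2 = V/R2 = 833.3/200 = 4.167 A

Final answer: 4.167 A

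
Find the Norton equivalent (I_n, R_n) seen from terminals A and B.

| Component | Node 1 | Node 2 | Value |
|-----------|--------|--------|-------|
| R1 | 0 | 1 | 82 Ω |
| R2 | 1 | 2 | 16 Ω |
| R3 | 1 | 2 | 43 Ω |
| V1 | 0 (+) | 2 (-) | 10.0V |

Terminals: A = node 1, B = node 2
Find the Thévenin equivalent first; then I_n = V_th/R_th and R_n = R_th.
Step 1 — V_th is the open-circuit voltage V_A - V_B (nothing connected across the terminals).
Nodal analysis, taking node 2 as the 0 V reference.
Source V1 fixes V_0 = 10 V.
KCL at each unknown node (sum of currents leaving = 0; resistances in Ω):
  Node 1: (V_1 - 10)/82 + (V_1 - 0)/16 + (V_1 - 0)/43 = 0
Collecting terms: 0.09795 × V_1 = 0.122  =>  V_1 = 1.245 V
V_th = V_1 - V_2 = 1.245 - 0 = 1.245 V
Step 2 — R_th: zero the source — replace V1 by a short circuit (node 2 merges into node 0) — and find the resistance seen between A (node 1) and B (node 0).
Reduce the network between node 1 (A) and node 0 (B) by series/parallel combination:
  Rp1 = R1 ‖ R2 ‖ R3 (parallel, all between nodes 0 and 1) = 1/(1/82 + 1/16 + 1/43) = 10.21 Ω
R_th = 10.21 Ω
I_n = V_th/R_th = 1.245/10.21 = 0.122 A, and R_n = R_th = 10.21 Ω

Final answer: I_n = 0.122 A, R_n = 10.21 Ω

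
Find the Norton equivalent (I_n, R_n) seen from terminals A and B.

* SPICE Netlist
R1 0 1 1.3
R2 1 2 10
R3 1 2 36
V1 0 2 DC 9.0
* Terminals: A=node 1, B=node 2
Find the Thévenin equivalent first; then I_n = V_th/R_th and R_n = R_th.
Step 1 — V_th is the open-circuit voltage V_A - V_B (nothing connected across the terminals).
Nodal analysis, taking node 2 as the 0 V reference.
Source V1 fixes V_0 = 9 V.
KCL at each unknown node (sum of currents leaving = 0; resistances in Ω):
  Node 1: (V_1 - 9)/1.3 + (V_1 - 0)/10 + (V_1 - 0)/36 = 0
Collecting terms: 0.897 × V_1 = 6.923  =>  V_1 = 7.718 V
V_th = V_1 - V_2 = 7.718 - 0 = 7.718 V
Step 2 — R_th: zero the source — replace V1 by a short circuit (node 2 merges into node 0) — and find the resistance seen between A (node 1) and B (node 0).
Reduce the network between node 1 (A) and node 0 (B) by series/parallel combination:
  Rp1 = R1 ‖ R2 ‖ R3 (parallel, all between nodes 0 and 1) = 1/(1/1.3 + 1/10 + 1/36) = 1.115 Ω
R_th = 1.115 Ω
I_n = V_th/R_th = 7.718/1.115 = 6.923 A, and R_n = R_th = 1.115 Ω

Final answer: I_n = 6.923 A, R_n = 1.115 Ω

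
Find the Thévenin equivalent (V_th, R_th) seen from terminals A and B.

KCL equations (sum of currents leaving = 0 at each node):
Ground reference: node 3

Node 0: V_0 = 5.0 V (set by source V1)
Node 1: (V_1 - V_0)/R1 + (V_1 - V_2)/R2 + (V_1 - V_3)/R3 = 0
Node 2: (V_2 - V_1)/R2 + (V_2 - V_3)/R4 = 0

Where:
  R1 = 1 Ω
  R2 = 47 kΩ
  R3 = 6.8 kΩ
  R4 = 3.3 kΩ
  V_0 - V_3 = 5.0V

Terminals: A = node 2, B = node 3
Step 1 — V_th is the open-circuit voltage V_A - V_B (nothing connected across the terminals).
Nodal analysis, taking node 3 as the 0 V reference.
Source V1 fixes V_0 = 5 V.
KCL at each unknown node (sum of currents leaving = 0; resistances in Ω):
  Node 1: (V_1 - 5)/1 + (V_1 - V_2)/47000 + (V_1 - 0)/6800 = 0
  Node 2: (V_2 - V_1)/47000 + (V_2 - 0)/3300 = 0
Collecting terms (coefficients in siemens):
  1·V_1 - 0.00002128·V_2 = 5
  0.0003243·V_2 - 0.00002128·V_1 = 0
Determinant D = (1)(0.0003243) - (-0.00002128)(-0.00002128) = 0.0003244
V_1 = [(5)(0.0003243) - (-0.00002128)(0)]/D = 4.999 V
V_2 = [(1)(0) - (5)(-0.00002128)]/D = 0.328 V
V_th = V_2 - V_3 = 0.328 - 0 = 0.328 V
Step 2 — R_th: zero the source — replace V1 by a short circuit (node 3 merges into node 0) — and find the resistance seen between A (node 2) and B (node 0).
Reduce the network between node 2 (A) and node 0 (B) by series/parallel combination:
  Rp1 = R1 ‖ R3 (parallel, both between nodes 0 and 1) = 1/(1/1 + 1/6800) = 0.9999 Ω
  Rs1 = R2 + Rp1 (series, joined only at node 1) = 47000 + 0.9999 = 47000 Ω
  Rp2 = R4 ‖ Rs1 (parallel, both between nodes 0 and 2) = 1/(1/3300 + 1/47000) = 3084 Ω
R_th = 3.084 kΩ

Final answer: V_th = 0.328 V, R_th = 3.084 kΩ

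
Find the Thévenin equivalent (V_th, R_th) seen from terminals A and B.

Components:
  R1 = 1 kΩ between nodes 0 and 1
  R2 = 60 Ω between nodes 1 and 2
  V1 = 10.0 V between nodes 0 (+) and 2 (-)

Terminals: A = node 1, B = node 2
Step 1 — V_th is the open-circuit voltage V_A - V_B (nothing connected across the terminals).
Nodal analysis, taking node 2 as the 0 V reference.
Source V1 fixes V_0 = 10 V.
KCL at each unknown node (sum of currents leaving = 0; resistances in Ω):
  Node 1: (V_1 - 10)/1000 + (V_1 - 0)/60 = 0
Collecting terms: 0.01767 × V_1 = 0.01  =>  V_1 = 0.566 V
V_th = V_1 - V_2 = 0.566 - 0 = 0.566 V
Step 2 — R_th: zero the source — replace V1 by a short circuit (node 2 merges into node 0) — and find the resistance seen between A (node 1) and B (node 0).
Reduce the network between node 1 (A) and node 0 (B) by series/parallel combination:
  Rp1 = R1 ‖ R2 (parallel, both between nodes 0 and 1) = 1/(1/1000 + 1/60) = 56.6 Ω
R_th = 56.6 Ω

Final answer: V_th = 0.566 V, R_th = 56.6 Ω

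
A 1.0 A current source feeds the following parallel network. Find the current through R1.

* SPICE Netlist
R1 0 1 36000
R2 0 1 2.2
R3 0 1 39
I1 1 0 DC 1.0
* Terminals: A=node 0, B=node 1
All resistors sit directly between nodes 0 and 1, so they are in parallel and share one voltage V; the full source current 1 A splits among them.
1/R_par = 1/36000 + 1/2.2 + 1/39 = 0.4802 S  =>  R_par = 2.082 Ω
V = I × R_par = 1 × 2.082 = 2.082 V
I_R1 = V/R1 = 2.082/36000 = 0.00005784 A

Final answer: 5.784e-05 A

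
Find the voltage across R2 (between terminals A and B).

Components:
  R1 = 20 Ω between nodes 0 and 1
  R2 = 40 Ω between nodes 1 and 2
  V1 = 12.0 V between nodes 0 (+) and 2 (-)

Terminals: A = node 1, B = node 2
R1 and R2 are in series across V1 (node 0 → node 1 → node 2), and the output A–B is taken across R2, so this is a voltage divider.
Series current: I = V1/(R1 + R2) = 12/(20 + 40) = 12/60 = 0.2 A
V_R2 = I × R2 = V1 × R2/(R1 + R2) = 12 × 40/60 = 8 V

Final answer: 8 V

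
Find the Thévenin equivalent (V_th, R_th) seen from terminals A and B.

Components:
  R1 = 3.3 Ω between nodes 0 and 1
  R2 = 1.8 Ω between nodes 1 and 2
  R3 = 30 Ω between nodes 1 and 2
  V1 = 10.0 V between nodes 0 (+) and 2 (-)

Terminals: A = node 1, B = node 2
Step 1 — V_th is the open-circuit voltage V_A - V_B (nothing connected across the terminals).
Nodal analysis, taking node 2 as the 0 V reference.
Source V1 fixes V_0 = 10 V.
KCL at each unknown node (sum of currents leaving = 0; resistances in Ω):
  Node 1: (V_1 - 10)/3.3 + (V_1 - 0)/1.8 + (V_1 - 0)/30 = 0
Collecting terms: 0.8919 × V_1 = 3.03  =>  V_1 = 3.398 V
V_th = V_1 - V_2 = 3.398 - 0 = 3.398 V
Step 2 — R_th: zero the source — replace V1 by a short circuit (node 2 merges into node 0) — and find the resistance seen between A (node 1) and B (node 0).
Reduce the network between node 1 (A) and node 0 (B) by series/parallel combination:
  Rp1 = R1 ‖ R2 ‖ R3 (parallel, all between nodes 0 and 1) = 1/(1/3.3 + 1/1.8 + 1/30) = 1.121 Ω
R_th = 1.121 Ω

Final answer: V_th = 3.398 V, R_th = 1.121 Ω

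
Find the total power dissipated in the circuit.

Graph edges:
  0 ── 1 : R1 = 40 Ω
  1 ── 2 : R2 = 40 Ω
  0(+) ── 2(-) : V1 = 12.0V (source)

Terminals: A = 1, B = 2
Nodal analysis, taking node 2 as the 0 V reference.
Source V1 fixes V_0 = 12 V.
KCL at each unknown node (sum of currents leaving = 0; resistances in Ω):
  Node 1: (V_1 - 12)/40 + (V_1 - 0)/40 = 0
Collecting terms: 0.05 × V_1 = 0.3  =>  V_1 = 6 V
Power in each resistor, P = (ΔV)²/R:
  P_R1 = (12 - 6)²/40 = 0.9 W
  P_R2 = (6 - 0)²/40 = 0.9 W
P_total = P_R1 + P_R2 = 1.8 W

Final answer: 1.8 W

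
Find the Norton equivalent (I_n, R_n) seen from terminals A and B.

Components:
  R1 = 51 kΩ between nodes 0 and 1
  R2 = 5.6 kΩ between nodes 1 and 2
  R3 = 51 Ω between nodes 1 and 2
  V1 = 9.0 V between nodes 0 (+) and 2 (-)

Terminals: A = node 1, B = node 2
Find the Thévenin equivalent first; then I_n = V_th/R_th and R_n = R_th.
Step 1 — V_th is the open-circuit voltage V_A - V_B (nothing connected across the terminals).
Nodal analysis, taking node 2 as the 0 V reference.
Source V1 fixes V_0 = 9 V.
KCL at each unknown node (sum of currents leaving = 0; resistances in Ω):
  Node 1: (V_1 - 9)/51000 + (V_1 - 0)/5600 + (V_1 - 0)/51 = 0
Collecting terms: 0.01981 × V_1 = 0.0001765  =>  V_1 = 0.00891 V
V_th = V_1 - V_2 = 0.00891 - 0 = 0.00891 V
Step 2 — R_th: zero the source — replace V1 by a short circuit (node 2 merges into node 0) — and find the resistance seen between A (node 1) and B (node 0).
Reduce the network between node 1 (A) and node 0 (B) by series/parallel combination:
  Rp1 = R1 ‖ R2 ‖ R3 (parallel, all between nodes 0 and 1) = 1/(1/51000 + 1/5600 + 1/51) = 50.49 Ω
R_th = 50.49 Ω
I_n = V_th/R_th = 0.00891/50.49 = 0.0001765 A, and R_n = R_th = 50.49 Ω

Final answer: I_n = 0.0001765 A, R_n = 50.49 Ω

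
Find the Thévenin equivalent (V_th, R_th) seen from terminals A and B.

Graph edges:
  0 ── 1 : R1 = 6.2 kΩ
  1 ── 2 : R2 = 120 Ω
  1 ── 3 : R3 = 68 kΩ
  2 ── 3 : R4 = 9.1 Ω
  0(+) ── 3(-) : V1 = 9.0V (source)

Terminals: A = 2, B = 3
Step 1 — V_th is the open-circuit voltage V_A - V_B (nothing connected across the terminals).
Nodal analysis, taking node 3 as the 0 V reference.
Source V1 fixes V_0 = 9 V.
KCL at each unknown node (sum of currents leaving = 0; resistances in Ω):
  Node 1: (V_1 - 9)/6200 + (V_1 - V_2)/120 + (V_1 - 0)/68000 = 0
  Node 2: (V_2 - V_1)/120 + (V_2 - 0)/9.1 = 0
Collecting terms (coefficients in siemens):
  0.008509·V_1 - 0.008333·V_2 = 0.001452
  0.1182·V_2 - 0.008333·V_1 = 0
Determinant D = (0.008509)(0.1182) - (-0.008333)(-0.008333) = 0.0009366
V_1 = [(0.001452)(0.1182) - (-0.008333)(0)]/D = 0.1832 V
V_2 = [(0.008509)(0) - (0.001452)(-0.008333)]/D = 0.01292 V
V_th = V_2 - V_3 = 0.01292 - 0 = 0.01292 V
Step 2 — R_th: zero the source — replace V1 by a short circuit (node 3 merges into node 0) — and find the resistance seen between A (node 2) and B (node 0).
Reduce the network between node 2 (A) and node 0 (B) by series/parallel combination:
  Rp1 = R1 ‖ R3 (parallel, both between nodes 0 and 1) = 1/(1/6200 + 1/68000) = 5682 Ω
  Rs1 = R2 + Rp1 (series, joined only at node 1) = 120 + 5682 = 5802 Ω
  Rp2 = R4 ‖ Rs1 (parallel, both between nodes 0 and 2) = 1/(1/9.1 + 1/5802) = 9.086 Ω
R_th = 9.086 Ω

Final answer: V_th = 0.01292 V, R_th = 9.086 Ω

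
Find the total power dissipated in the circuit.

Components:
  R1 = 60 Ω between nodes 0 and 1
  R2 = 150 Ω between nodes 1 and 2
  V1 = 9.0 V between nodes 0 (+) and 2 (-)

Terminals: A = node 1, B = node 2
Nodal analysis, taking node 2 as the 0 V reference.
Source V1 fixes V_0 = 9 V.
KCL at each unknown node (sum of currents leaving = 0; resistances in Ω):
  Node 1: (V_1 - 9)/60 + (V_1 - 0)/150 = 0
Collecting terms: 0.02333 × V_1 = 0.15  =>  V_1 = 6.429 V
Power in each resistor, P = (ΔV)²/R:
  P_R1 = (9 - 6.429)²/60 = 0.1102 W
  P_R2 = (6.429 - 0)²/150 = 0.2755 W
P_total = P_R1 + P_R2 = 0.3857 W

Final answer: 0.3857 W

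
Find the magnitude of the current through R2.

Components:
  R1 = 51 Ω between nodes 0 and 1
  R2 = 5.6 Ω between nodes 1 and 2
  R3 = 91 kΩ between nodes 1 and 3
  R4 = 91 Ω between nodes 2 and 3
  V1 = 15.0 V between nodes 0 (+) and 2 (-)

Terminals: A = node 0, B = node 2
Nodal analysis, taking node 2 as the 0 V reference.
Source V1 fixes V_0 = 15 V.
KCL at each unknown node (sum of currents leaving = 0; resistances in Ω):
  Node 1: (V_1 - 15)/51 + (V_1 - 0)/5.6 + (V_1 - V_3)/91000 = 0
  Node 3: (V_3 - V_1)/91000 + (V_3 - 0)/91 = 0
Collecting terms (coefficients in siemens):
  0.1982·V_1 - 0.00001099·V_3 = 0.2941
  0.011·V_3 - 0.00001099·V_1 = 0
Determinant D = (0.1982)(0.011) - (-0.00001099)(-0.00001099) = 0.00218
V_1 = [(0.2941)(0.011) - (-0.00001099)(0)]/D = 1.484 V
V_3 = [(0.1982)(0) - (0.2941)(-0.00001099)]/D = 0.001483 V
I_R2 = (V_1 - V_2)/R2 = (1.484 - 0)/5.6 = 0.265 A
|I_R2| = 0.265 A

Final answer: |I_R2| = 0.265 A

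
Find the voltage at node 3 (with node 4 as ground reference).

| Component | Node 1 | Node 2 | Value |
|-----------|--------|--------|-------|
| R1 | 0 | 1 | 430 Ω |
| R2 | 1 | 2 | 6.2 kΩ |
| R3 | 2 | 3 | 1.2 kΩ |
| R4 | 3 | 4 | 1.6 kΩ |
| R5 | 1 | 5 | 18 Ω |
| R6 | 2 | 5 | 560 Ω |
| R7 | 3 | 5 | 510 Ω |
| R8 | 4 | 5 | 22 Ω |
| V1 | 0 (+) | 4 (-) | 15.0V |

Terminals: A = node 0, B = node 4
Nodal analysis, taking node 4 as the 0 V reference.
Source V1 fixes V_0 = 15 V.
KCL at each unknown node (sum of currents leaving = 0; resistances in Ω):
  Node 1: (V_1 - 15)/430 + (V_1 - V_2)/6200 + (V_1 - V_5)/18 = 0
  Node 2: (V_2 - V_1)/6200 + (V_2 - V_3)/1200 + (V_2 - V_5)/560 = 0
  Node 3: (V_3 - V_2)/1200 + (V_3 - 0)/1600 + (V_3 - V_5)/510 = 0
  Node 5: (V_5 - V_1)/18 + (V_5 - V_2)/560 + (V_5 - V_3)/510 + (V_5 - 0)/22 = 0
Collecting terms (coefficients in siemens):
  0.05804·V_1 - 0.0001613·V_2 - 0.05556·V_5 = 0.03488
  0.00278·V_2 - 0.0001613·V_1 - 0.0008333·V_3 - 0.001786·V_5 = 0
  0.003419·V_3 - 0.0008333·V_2 - 0.001961·V_5 = 0
  0.1048·V_5 - 0.05556·V_1 - 0.001786·V_2 - 0.001961·V_3 = 0
Solving these 4 simultaneous equations (Gaussian elimination) gives:
  V_1 = 1.268 V, V_2 = 0.6896 V, V_3 = 0.5665 V, V_5 = 0.6948 V
The requested potential is V_3 = 0.5665 V.

Final answer: V_3 = 0.5665 V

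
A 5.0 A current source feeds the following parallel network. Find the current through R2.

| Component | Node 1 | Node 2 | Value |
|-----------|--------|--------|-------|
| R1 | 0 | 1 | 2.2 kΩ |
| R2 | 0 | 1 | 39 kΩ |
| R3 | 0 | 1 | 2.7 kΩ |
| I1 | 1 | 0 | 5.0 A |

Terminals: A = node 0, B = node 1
All resistors sit directly between nodes 0 and 1, so they are in parallel and share one voltage V; the full source current 5 A splits among them.
1/R_par = 1/2200 + 1/39000 + 1/2700 = 0.0008506 S  =>  R_par = 1176 Ω
V = I × R_par = 5 × 1176 = 5879 V
I_R2 = V/R2 = 5879/39000 = 0.1507 A

Final answer: 0.1507 A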